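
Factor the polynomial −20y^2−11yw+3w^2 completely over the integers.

−(5y−w)(4y+3w)

Group: −4y(5y−w) − 3w(5y−w); both groups contain (5y−w).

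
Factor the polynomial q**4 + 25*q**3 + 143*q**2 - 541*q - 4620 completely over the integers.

Among the possible rational roots, q = -7 is a root, so (q + 7) is a factor; dividing leaves q**3 + 18*q**2 + 17*q - 660.
Continuing, q = -12 is a root, so (q + 12) is a factor; dividing leaves q**2 + 6*q - 55.
The remaining quadratic factors as (q + 11)(q - 5).

(q + 11)*(q + 12)*(q + 7)*(q - 5)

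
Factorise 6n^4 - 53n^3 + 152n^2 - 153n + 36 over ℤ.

(2n - 3)(3n - 1)(n - 3)(n - 4)

Trying the rational-root candidates, n = 4 is a root, so (n - 4) is a factor; dividing leaves 6n^3 - 29n^2 + 36n - 9.
Continuing, n = 3 is a root, giving the factor (n - 3) and quotient 6n^2 - 11n + 3.
The remaining quadratic factors as (3n - 1)(2n - 3).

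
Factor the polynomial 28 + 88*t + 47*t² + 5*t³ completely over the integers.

Testing divisors of the constant over divisors of the leading coefficient, t = -2 is a root, so (t + 2) divides it; the quotient is 5*t² + 37*t + 14.
The remaining quadratic factors as (t + 7)(5*t + 2).

(5*t + 2)*(t + 2)*(t + 7)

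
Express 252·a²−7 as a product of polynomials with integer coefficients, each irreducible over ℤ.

7·(6·a+1)·(6·a−1)

Pull out the common factor 7; 36·a²−1 is a difference of squares.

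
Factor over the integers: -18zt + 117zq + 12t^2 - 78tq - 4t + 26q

-(2t - 13q)(9z - 6t + 2)

Group: -9z(2t - 13q) + (6t - 2)(2t - 13q); both groups contain (2t - 13q).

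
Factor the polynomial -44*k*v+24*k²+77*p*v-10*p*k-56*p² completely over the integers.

-(7*p-4*k)*(8*p+6*k-11*v)

Group: -8*p*(7*p-4*k) + (-6*k+11*v)*(7*p-4*k); both groups contain (7*p-4*k).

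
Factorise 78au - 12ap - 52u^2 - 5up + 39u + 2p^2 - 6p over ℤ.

(13u - 2p)(6a - 4u - p + 3)

Group: 6a(13u - 2p) + (-4u - p + 3)(13u - 2p); both groups contain (13u - 2p).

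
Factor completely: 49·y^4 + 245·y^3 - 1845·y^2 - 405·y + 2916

(7·y + 9)·(7·y - 9)·(y + 9)·(y - 4)

Testing divisors of the constant over divisors of the leading coefficient, y = 4 is a root, giving the factor (y - 4) and quotient 49·y^3 + 441·y^2 - 81·y - 729.
Continuing, y = 9/7 is a root, giving the factor (7·y - 9) and quotient 7·y^2 + 72·y + 81.
The remaining quadratic factors as (y + 9)(7·y + 9).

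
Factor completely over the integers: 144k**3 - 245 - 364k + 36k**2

Testing divisors of the constant over divisors of the leading coefficient, k = 7/4 is a root, so (4k - 7) divides it; the quotient is 36k**2 + 72k + 35.
The remaining quadratic factors as (6k + 5)(6k + 7).

(4k - 7)(6k + 5)(6k + 7)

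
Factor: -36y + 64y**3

4y(4y + 3)(4y - 3)

Pull out the common factor 4y; 16y**2 - 9 is a difference of squares.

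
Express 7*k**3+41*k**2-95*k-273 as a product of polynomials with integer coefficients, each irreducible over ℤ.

Among the possible rational roots, k = -13/7 is a root, so (7*k+13) is a factor; dividing leaves k**2+4*k-21.
The remaining quadratic factors as (k-3)(k+7).

(7*k+13)*(k+7)*(k-3)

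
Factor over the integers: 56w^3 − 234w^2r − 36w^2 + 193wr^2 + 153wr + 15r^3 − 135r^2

Group: 4w(14w^2 − 41wr − 9w − 3r^2 + 27r) − 5r(14w^2 − 41wr − 9w − 3r^2 + 27r); both groups contain (14w^2 − 41wr − 9w − 3r^2 + 27r), so (4w − 5r) is a factor with cofactor 14w^2 − 41wr − 9w − 3r^2 + 27r.
The cofactor groups again: 14w^2 − 41wr − 9w − 3r^2 + 27r = 14w(w − 3r) + (r − 9)(w − 3r); both groups contain (w − 3r), giving (14w + r − 9)(w − 3r).

(w − 3r)(4w − 5r)(14w + r − 9)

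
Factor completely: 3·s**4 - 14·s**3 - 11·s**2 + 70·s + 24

(3·s + 1)·(s + 2)·(s - 3)·(s - 4)

Among the possible rational roots, s = 4 is a root, so (s - 4) is a factor; dividing leaves 3·s**3 - 2·s**2 - 19·s - 6.
Continuing, s = -2 is a root, so (s + 2) divides it; the quotient is 3·s**2 - 8·s - 3.
The remaining quadratic factors as (3·s + 1)(s - 3).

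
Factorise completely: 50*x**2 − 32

Every term has a factor of 2. Then 25*x**2 − 16 = (5*x)² − (4)².

2*(5*x + 4)*(5*x − 4)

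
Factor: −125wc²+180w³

Pull out the common factor 5w; 36w²−25c² is a difference of squares.

5w(6w−5c)(6w+5c)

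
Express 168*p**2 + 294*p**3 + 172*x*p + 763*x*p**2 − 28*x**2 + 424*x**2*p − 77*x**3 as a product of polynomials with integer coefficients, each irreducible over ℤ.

−(x − 7*p)*(7*x + 6*p)*(11*x + 7*p + 4)

Group: 7*x*(−11*x**2 + 70*x*p − 4*x + 49*p**2 + 28*p) + 6*p*(−11*x**2 + 70*x*p − 4*x + 49*p**2 + 28*p); both groups contain (−11*x**2 + 70*x*p − 4*x + 49*p**2 + 28*p), so (7*x + 6*p) is a factor with cofactor −11*x**2 + 70*x*p − 4*x + 49*p**2 + 28*p.
The cofactor groups again: −11*x**2 + 70*x*p − 4*x + 49*p**2 + 28*p = −x*(11*x + 7*p + 4) + 7*p*(11*x + 7*p + 4); both groups contain (11*x + 7*p + 4), giving −(x − 7*p)*(11*x + 7*p + 4).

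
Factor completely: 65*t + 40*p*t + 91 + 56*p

Group as (40*p*t + 56*p) + (65*t + 91) = 8*p*(5*t + 7) + 13*(5*t + 7).
Both groups share the factor (5*t + 7).

(5*t + 7)*(8*p + 13)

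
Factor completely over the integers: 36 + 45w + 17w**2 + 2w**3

(2w + 3)(w + 3)(w + 4)

By the rational root theorem, w = −3/2 is a root, so (2w + 3) divides it; the quotient is w**2 + 7w + 12.
The remaining quadratic factors as (w + 3)(w + 4).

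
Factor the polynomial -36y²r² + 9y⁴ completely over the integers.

Factor out 9y², leaving y² - 4r², which is a difference of two squares.

9y²(y - 2r)(y + 2r)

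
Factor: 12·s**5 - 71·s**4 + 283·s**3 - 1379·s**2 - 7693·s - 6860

Testing divisors of the constant over divisors of the leading coefficient, s = -4/3 is a root, giving the factor (3·s + 4) and quotient 4·s**4 - 29·s**3 + 133·s**2 - 637·s - 1715.
Then s = -7/4 is a root, so (4·s + 7) divides it; the quotient is s**3 - 9·s**2 + 49·s - 245.
Next, s = 7 is a root, so (s - 7) divides it; the quotient is s**2 - 2·s + 35.
The quadratic s**2 - 2·s + 35 has discriminant -136 < 0 and is irreducible over ℤ.

(3·s + 4)·(4·s + 7)·(s - 7)·(s**2 - 2·s + 35)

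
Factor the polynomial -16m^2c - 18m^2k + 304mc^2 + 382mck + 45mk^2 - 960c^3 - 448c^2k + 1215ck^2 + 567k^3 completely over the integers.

Group: 2m(-8mc - 9mk + 120c^2 + 191ck + 63k^2) + (-8c + 9k)(-8mc - 9mk + 120c^2 + 191ck + 63k^2); both groups contain (-8mc - 9mk + 120c^2 + 191ck + 63k^2), so (2m - 8c + 9k) is a factor with cofactor -8mc - 9mk + 120c^2 + 191ck + 63k^2.
The cofactor groups again: -8mc - 9mk + 120c^2 + 191ck + 63k^2 = -m(8c + 9k) + (15c + 7k)(8c + 9k); both groups contain (8c + 9k), giving -(m - 15c - 7k)(8c + 9k).

-(m - 15c - 7k)(2m - 8c + 9k)(8c + 9k)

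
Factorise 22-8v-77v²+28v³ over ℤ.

(4v-11)(7v²-2)

Group as (28v³-8v) + (-77v²+22) = 4v(7v²-2) - 11(7v²-2).
Both groups share the factor (7v²-2).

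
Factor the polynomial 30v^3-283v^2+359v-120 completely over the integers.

(5v-3)(6v-5)(v-8)

Among the possible rational roots, v = 8 is a root, so (v-8) is a factor; dividing leaves 30v^2-43v+15.
The remaining quadratic factors as (5v-3)(6v-5).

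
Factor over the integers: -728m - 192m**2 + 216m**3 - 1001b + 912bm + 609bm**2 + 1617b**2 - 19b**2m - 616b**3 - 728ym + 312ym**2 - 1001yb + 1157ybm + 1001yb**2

(13y - 8b + 9m + 13)(11b + 8m)(7b + 3m - 7)

Group: 13y(77b**2 + 89bm - 77b + 24m**2 - 56m) + (-8b + 9m + 13)(77b**2 + 89bm - 77b + 24m**2 - 56m); both groups contain (77b**2 + 89bm - 77b + 24m**2 - 56m), so (13y - 8b + 9m + 13) is a factor with cofactor 77b**2 + 89bm - 77b + 24m**2 - 56m.
The cofactor groups again: 77b**2 + 89bm - 77b + 24m**2 - 56m = 7b(11b + 8m) + (3m - 7)(11b + 8m); both groups contain (11b + 8m), giving (7b + 3m - 7)(11b + 8m).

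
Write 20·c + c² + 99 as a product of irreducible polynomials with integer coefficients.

(c + 11)·(c + 9)

Two integers with product 99 and sum 20 are 11 and 9.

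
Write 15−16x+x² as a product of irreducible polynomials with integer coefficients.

(x−1)(x−15)

Two integers with product 15 and sum −16 are −15 and −1.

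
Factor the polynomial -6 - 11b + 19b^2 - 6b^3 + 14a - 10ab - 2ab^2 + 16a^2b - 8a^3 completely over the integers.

-(2a + b - 2)(2a - 2b + 3)(2a - 3b - 1)

Group: 2a(-4a^2 + 4ab + 6a + 3b^2 - 5b - 2) + (-2b + 3)(-4a^2 + 4ab + 6a + 3b^2 - 5b - 2); both groups contain (-4a^2 + 4ab + 6a + 3b^2 - 5b - 2), so (2a - 2b + 3) is a factor with cofactor -4a^2 + 4ab + 6a + 3b^2 - 5b - 2.
The cofactor groups again: -4a^2 + 4ab + 6a + 3b^2 - 5b - 2 = -2a(2a - 3b - 1) + (-b + 2)(2a - 3b - 1); both groups contain (2a - 3b - 1), giving -(2a + b - 2)(2a - 3b - 1).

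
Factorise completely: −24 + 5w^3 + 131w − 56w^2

(5w − 1)(w − 3)(w − 8)

Among the possible rational roots, w = 3 is a root, giving the factor (w − 3) and quotient 5w^2 − 41w + 8.
The remaining quadratic factors as (5w − 1)(w − 8).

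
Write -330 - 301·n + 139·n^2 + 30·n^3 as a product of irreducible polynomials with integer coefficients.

Among the possible rational roots, n = -6 is a root, so (n + 6) divides it; the quotient is 30·n^2 - 41·n - 55.
The remaining quadratic factors as (6·n + 5)(5·n - 11).

(5·n - 11)·(6·n + 5)·(n + 6)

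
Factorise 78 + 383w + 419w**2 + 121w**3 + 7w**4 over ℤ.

Among the possible rational roots, w = -3 is a root, giving the factor (w + 3) and quotient 7w**3 + 100w**2 + 119w + 26.
Next, w = -13 is a root, giving the factor (w + 13) and quotient 7w**2 + 9w + 2.
The remaining quadratic factors as (7w + 2)(w + 1).

(7w + 2)(w + 1)(w + 13)(w + 3)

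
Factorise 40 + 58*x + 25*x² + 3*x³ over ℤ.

(3*x + 4)*(x + 2)*(x + 5)

Testing divisors of the constant over divisors of the leading coefficient, x = -2 is a root, so (x + 2) divides it; the quotient is 3*x² + 19*x + 20.
The remaining quadratic factors as (x + 5)(3*x + 4).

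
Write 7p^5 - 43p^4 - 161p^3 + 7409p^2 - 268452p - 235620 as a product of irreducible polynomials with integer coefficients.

Testing divisors of the constant over divisors of the leading coefficient, p = 15 is a root, giving the factor (p - 15) and quotient 7p^4 + 62p^3 + 769p^2 + 18944p + 15708.
Continuing, p = -6/7 is a root, so (7p + 6) is a factor; dividing leaves p^3 + 8p^2 + 103p + 2618.
Continuing, p = -14 is a root, so (p + 14) divides it; the quotient is p^2 - 6p + 187.
The quadratic p^2 - 6p + 187 has discriminant -712 < 0 and is irreducible over ℤ.

(7p + 6)(p + 14)(p - 15)(p^2 - 6p + 187)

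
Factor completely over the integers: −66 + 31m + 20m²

(4m + 11)(5m − 6)

Need a pair with product 20·(−66) = −1320 and sum 31: that's −24 and 55.
Split the middle term: 20m² − 24m + 55m − 66 = 4m(5m − 6) + 11(5m − 6).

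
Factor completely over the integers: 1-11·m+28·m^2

Need a pair with product 28·1 = 28 and sum -11: that's -7 and -4.
Split the middle term: 28·m^2-7·m - 4·m+1 = 7·m·(4·m-1) - (4·m-1).

(4·m-1)·(7·m-1)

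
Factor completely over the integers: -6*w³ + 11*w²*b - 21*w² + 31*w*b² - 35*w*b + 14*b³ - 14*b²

-(2*w - 7*b + 7)*(3*w + 2*b)*(w + b)

Group: 2*w*(-3*w² - 5*w*b - 2*b²) + (-7*b + 7)*(-3*w² - 5*w*b - 2*b²); both groups contain (-3*w² - 5*w*b - 2*b²), so (2*w - 7*b + 7) is a factor with cofactor -3*w² - 5*w*b - 2*b².
The cofactor groups again: -3*w² - 5*w*b - 2*b² = -w*(3*w + 2*b) - b*(3*w + 2*b); both groups contain (3*w + 2*b), giving -(w + b)*(3*w + 2*b).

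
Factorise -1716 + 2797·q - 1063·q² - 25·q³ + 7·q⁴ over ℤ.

Testing divisors of the constant over divisors of the leading coefficient, q = 13 is a root, so (q - 13) divides it; the quotient is 7·q³ + 66·q² - 205·q + 132.
Continuing, q = 11/7 is a root, so (7·q - 11) divides it; the quotient is q² + 11·q - 12.
The remaining quadratic factors as (q + 12)(q - 1).

(7·q - 11)·(q + 12)·(q - 1)·(q - 13)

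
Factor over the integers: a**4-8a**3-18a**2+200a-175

(a+5)(a-1)(a-5)(a-7)

Testing divisors of the constant over divisors of the leading coefficient, a = 7 is a root, so (a-7) is a factor; dividing leaves a**3-a**2-25a+25.
Next, a = 5 is a root, giving the factor (a-5) and quotient a**2+4a-5.
The remaining quadratic factors as (a-1)(a+5).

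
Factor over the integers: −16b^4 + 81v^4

(3v − 2b)(3v + 2b)(9v^2 + 4b^2)

(3v)⁴ − (2b)⁴ = ((3v)² − (2b)²)((3v)² + (2b)²); the first factor splits again, the second (9v^2 + 4b^2) is irreducible.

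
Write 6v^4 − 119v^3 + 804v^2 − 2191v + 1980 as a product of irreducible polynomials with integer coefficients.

By the rational root theorem, v = 5 is a root, so (v − 5) divides it; the quotient is 6v^3 − 89v^2 + 359v − 396.
Next, v = 11/6 is a root, giving the factor (6v − 11) and quotient v^2 − 13v + 36.
The remaining quadratic factors as (v − 9)(v − 4).

(6v − 11)(v − 4)(v − 5)(v − 9)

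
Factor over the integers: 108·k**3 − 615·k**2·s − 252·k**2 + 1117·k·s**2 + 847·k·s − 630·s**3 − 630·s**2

(3·k − 7·s − 7)·(4·k − 9·s)·(9·k − 10·s)

Group: 9·k·(12·k**2 − 55·k·s − 28·k + 63·s**2 + 63·s) − 10·s·(12·k**2 − 55·k·s − 28·k + 63·s**2 + 63·s); both groups contain (12·k**2 − 55·k·s − 28·k + 63·s**2 + 63·s), so (9·k − 10·s) is a factor with cofactor 12·k**2 − 55·k·s − 28·k + 63·s**2 + 63·s.
The cofactor groups again: 12·k**2 − 55·k·s − 28·k + 63·s**2 + 63·s = 4·k·(3·k − 7·s − 7) − 9·s·(3·k − 7·s − 7); both groups contain (3·k − 7·s − 7), giving (4·k − 9·s)·(3·k − 7·s − 7).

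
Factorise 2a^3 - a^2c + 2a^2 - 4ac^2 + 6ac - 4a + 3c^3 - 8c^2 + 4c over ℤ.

(2a + 3c - 2)(a - c)(a - c + 2)

Group: a(2a^2 + ac - 2a - 3c^2 + 2c) + (-c + 2)(2a^2 + ac - 2a - 3c^2 + 2c); both groups contain (2a^2 + ac - 2a - 3c^2 + 2c), so (a - c + 2) is a factor with cofactor 2a^2 + ac - 2a - 3c^2 + 2c.
The cofactor groups again: 2a^2 + ac - 2a - 3c^2 + 2c = a(2a + 3c - 2) - c(2a + 3c - 2); both groups contain (2a + 3c - 2), giving (a - c)(2a + 3c - 2).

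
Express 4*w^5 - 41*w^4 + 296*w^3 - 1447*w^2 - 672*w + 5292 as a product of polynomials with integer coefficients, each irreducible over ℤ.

Testing divisors of the constant over divisors of the leading coefficient, w = 2 is a root, so (w - 2) divides it; the quotient is 4*w^4 - 33*w^3 + 230*w^2 - 987*w - 2646.
Then w = -7/4 is a root, so (4*w + 7) is a factor; dividing leaves w^3 - 10*w^2 + 75*w - 378.
Then w = 7 is a root, so (w - 7) divides it; the quotient is w^2 - 3*w + 54.
The quadratic w^2 - 3*w + 54 has discriminant -207 < 0 and is irreducible over ℤ.

(4*w + 7)*(w - 2)*(w - 7)*(w^2 - 3*w + 54)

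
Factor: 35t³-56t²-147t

Pull out the common factor 7t, then factor the remaining trinomial.

7t(5t+7)(t-3)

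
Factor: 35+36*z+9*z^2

Need a pair with product 9·35 = 315 and sum 36: that's 15 and 21.
Split the middle term: 9*z^2+15*z + 21*z+35 = 3*z*(3*z+5) + 7*(3*z+5).

(3*z+5)*(3*z+7)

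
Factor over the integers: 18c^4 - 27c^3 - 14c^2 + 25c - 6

Among the possible rational roots, c = -1 is a root, so (c + 1) is a factor; dividing leaves 18c^3 - 45c^2 + 31c - 6.
Next, c = 3/2 is a root, so (2c - 3) is a factor; dividing leaves 9c^2 - 9c + 2.
The remaining quadratic factors as (3c - 1)(3c - 2).

(2c - 3)(3c - 1)(3c - 2)(c + 1)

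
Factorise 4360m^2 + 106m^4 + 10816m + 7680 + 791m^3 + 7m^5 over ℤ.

Trying the rational-root candidates, m = -8/7 is a root, so (7m + 8) is a factor; dividing leaves m^4 + 14m^3 + 97m^2 + 512m + 960.
Continuing, m = -3 is a root, so (m + 3) divides it; the quotient is m^3 + 11m^2 + 64m + 320.
Next, m = -8 is a root, so (m + 8) divides it; the quotient is m^2 + 3m + 40.
The quadratic m^2 + 3m + 40 has discriminant -151 < 0 and is irreducible over ℤ.

(7m + 8)(m + 3)(m + 8)(m^2 + 3m + 40)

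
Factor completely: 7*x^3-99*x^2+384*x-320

Trying the rational-root candidates, x = 8 is a root, so (x-8) is a factor; dividing leaves 7*x^2-43*x+40.
The remaining quadratic factors as (x-5)(7*x-8).

(7*x-8)*(x-5)*(x-8)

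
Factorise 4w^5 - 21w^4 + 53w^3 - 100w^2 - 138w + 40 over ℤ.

Trying the rational-root candidates, w = 4 is a root, so (w - 4) is a factor; dividing leaves 4w^4 - 5w^3 + 33w^2 + 32w - 10.
Continuing, w = -1 is a root, so (w + 1) is a factor; dividing leaves 4w^3 - 9w^2 + 42w - 10.
Next, w = 1/4 is a root, so (4w - 1) is a factor; dividing leaves w^2 - 2w + 10.
The quadratic w^2 - 2w + 10 has discriminant -36 < 0 and is irreducible over ℤ.

(4w - 1)(w + 1)(w - 4)(w^2 - 2w + 10)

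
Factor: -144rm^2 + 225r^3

Factor out 9r, leaving 25r^2 - 16m^2, which is a difference of two squares.

9r(5r - 4m)(5r + 4m)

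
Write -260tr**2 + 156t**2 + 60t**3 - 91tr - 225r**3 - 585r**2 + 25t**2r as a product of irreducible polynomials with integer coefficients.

(4t - 9r)(3t + 5r)(5t + 5r + 13)

Group: 3t(20t**2 - 25tr + 52t - 45r**2 - 117r) + 5r(20t**2 - 25tr + 52t - 45r**2 - 117r); both groups contain (20t**2 - 25tr + 52t - 45r**2 - 117r), so (3t + 5r) is a factor with cofactor 20t**2 - 25tr + 52t - 45r**2 - 117r.
The cofactor groups again: 20t**2 - 25tr + 52t - 45r**2 - 117r = 4t(5t + 5r + 13) - 9r(5t + 5r + 13); both groups contain (5t + 5r + 13), giving (4t - 9r)(5t + 5r + 13).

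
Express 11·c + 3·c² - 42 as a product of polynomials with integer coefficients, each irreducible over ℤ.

Need a pair with product 3·(-42) = -126 and sum 11: that's -7 and 18.
Split the middle term: 3·c² - 7·c + 18·c - 42 = c·(3·c - 7) + 6·(3·c - 7).

(3·c - 7)·(c + 6)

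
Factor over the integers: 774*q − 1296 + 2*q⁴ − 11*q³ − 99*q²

Among the possible rational roots, q = 6 is a root, giving the factor (q − 6) and quotient 2*q³ + q² − 93*q + 216.
Next, q = 3 is a root, so (q − 3) divides it; the quotient is 2*q² + 7*q − 72.
The remaining quadratic factors as (q + 8)(2*q − 9).

(2*q − 9)*(q + 8)*(q − 3)*(q − 6)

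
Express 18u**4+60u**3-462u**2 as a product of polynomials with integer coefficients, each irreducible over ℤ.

6u**2(3u-11)(u+7)

Pull out the common factor 6u**2, then factor the remaining trinomial.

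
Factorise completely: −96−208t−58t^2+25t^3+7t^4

(7t+4)(t+2)(t+4)(t−3)

Among the possible rational roots, t = −4/7 is a root, so (7t+4) is a factor; dividing leaves t^3+3t^2−10t−24.
Next, t = 3 is a root, so (t−3) divides it; the quotient is t^2+6t+8.
The remaining quadratic factors as (t+4)(t+2).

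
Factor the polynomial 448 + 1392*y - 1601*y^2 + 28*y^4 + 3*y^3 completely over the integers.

Trying the rational-root candidates, y = 8/7 is a root, so (7*y - 8) divides it; the quotient is 4*y^3 + 5*y^2 - 223*y - 56.
Then y = -8 is a root, so (y + 8) is a factor; dividing leaves 4*y^2 - 27*y - 7.
The remaining quadratic factors as (4*y + 1)(y - 7).

(4*y + 1)*(7*y - 8)*(y + 8)*(y - 7)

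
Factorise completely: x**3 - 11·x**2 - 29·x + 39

Among the possible rational roots, x = 1 is a root, giving the factor (x - 1) and quotient x**2 - 10·x - 39.
The remaining quadratic factors as (x + 3)(x - 13).

(x + 3)·(x - 1)·(x - 13)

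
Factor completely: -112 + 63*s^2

Factor out 7, leaving 9*s^2 - 16, which is a difference of two squares.

7*(3*s + 4)*(3*s - 4)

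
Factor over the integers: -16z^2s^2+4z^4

4z^2(z-2s)(z+2s)

Factor out 4z^2, leaving z^2-4s^2, which is a difference of two squares.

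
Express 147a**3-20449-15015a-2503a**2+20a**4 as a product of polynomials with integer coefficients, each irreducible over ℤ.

(4a+11)(5a+13)(a+13)(a-11)

Trying the rational-root candidates, a = -13 is a root, giving the factor (a+13) and quotient 20a**3-113a**2-1034a-1573.
Then a = -13/5 is a root, so (5a+13) is a factor; dividing leaves 4a**2-33a-121.
The remaining quadratic factors as (4a+11)(a-11).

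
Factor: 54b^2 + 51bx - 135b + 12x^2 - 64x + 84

Group: 9b(6b + 3x - 7) + (4x - 12)(6b + 3x - 7); both groups contain (6b + 3x - 7).

(6b + 3x - 7)(9b + 4x - 12)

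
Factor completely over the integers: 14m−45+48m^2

Need a pair with product 48·(−45) = −2160 and sum 14: that's 54 and −40.
Split the middle term: 48m^2+54m − 40m−45 = 6m(8m+9) − 5(8m+9).

(6m−5)(8m+9)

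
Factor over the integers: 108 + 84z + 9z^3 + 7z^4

Group as (7z^4 + 84z) + (9z^3 + 108) = 7z(z^3 + 12) + 9(z^3 + 12).
Both groups share the factor (z^3 + 12).

(7z + 9)(z^3 + 12)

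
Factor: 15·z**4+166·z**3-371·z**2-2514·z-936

(3·z-13)·(5·z+2)·(z+12)·(z+3)

Among the possible rational roots, z = -3 is a root, so (z+3) is a factor; dividing leaves 15·z**3+121·z**2-734·z-312.
Then z = -12 is a root, so (z+12) is a factor; dividing leaves 15·z**2-59·z-26.
The remaining quadratic factors as (3·z-13)(5·z+2).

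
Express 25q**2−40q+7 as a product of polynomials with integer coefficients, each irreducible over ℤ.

Need a pair with product 25·7 = 175 and sum −40: that's −5 and −35.
Split the middle term: 25q**2−5q − 35q+7 = 5q(5q−1) − 7(5q−1).

(5q−1)(5q−7)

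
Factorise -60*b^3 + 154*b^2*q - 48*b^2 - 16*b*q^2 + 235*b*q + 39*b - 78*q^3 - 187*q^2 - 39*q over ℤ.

Group: b*(-60*b^2 + 94*b*q - 48*b + 78*q^2 + 187*q + 39) - q*(-60*b^2 + 94*b*q - 48*b + 78*q^2 + 187*q + 39); both groups contain (-60*b^2 + 94*b*q - 48*b + 78*q^2 + 187*q + 39), so (b - q) is a factor with cofactor -60*b^2 + 94*b*q - 48*b + 78*q^2 + 187*q + 39.
The cofactor groups again: -60*b^2 + 94*b*q - 48*b + 78*q^2 + 187*q + 39 = -6*b*(10*b + 6*q + 13) + (13*q + 3)*(10*b + 6*q + 13); both groups contain (10*b + 6*q + 13), giving -(6*b - 13*q - 3)*(10*b + 6*q + 13).

-(10*b + 6*q + 13)*(6*b - 13*q - 3)*(b - q)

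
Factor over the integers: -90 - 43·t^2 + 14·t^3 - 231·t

Trying the rational-root candidates, t = 6 is a root, so (t - 6) is a factor; dividing leaves 14·t^2 + 41·t + 15.
The remaining quadratic factors as (2·t + 5)(7·t + 3).

(2·t + 5)·(7·t + 3)·(t - 6)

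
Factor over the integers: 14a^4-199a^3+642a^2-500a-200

(2a-5)(7a+2)(a-10)(a-2)

Among the possible rational roots, a = 5/2 is a root, giving the factor (2a-5) and quotient 7a^3-82a^2+116a+40.
Next, a = -2/7 is a root, so (7a+2) divides it; the quotient is a^2-12a+20.
The remaining quadratic factors as (a-2)(a-10).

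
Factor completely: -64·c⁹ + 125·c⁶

-c⁶·(4·c - 5)·(16·c² + 20·c + 25)

Pull out the common factor c⁶, leaving -64·c³ + 125.
Recognize a difference of cubes with the parts 5 and 4·c.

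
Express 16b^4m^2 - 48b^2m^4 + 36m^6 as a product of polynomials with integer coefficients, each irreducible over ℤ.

4m^2(2b^2 - 3m^2)^2

Pull out the common factor 4m^2, leaving 4b^4 - 12b^2m^2 + 9m^4.
Recognize a perfect-square trinomial with the parts 3m^2 and 2b^2.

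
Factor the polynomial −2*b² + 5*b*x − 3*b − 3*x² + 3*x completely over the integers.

Group: −2*b*(b − x) + (3*x − 3)*(b − x); both groups contain (b − x).

−(2*b − 3*x + 3)*(b − x)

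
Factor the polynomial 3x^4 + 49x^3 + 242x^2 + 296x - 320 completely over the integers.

Among the possible rational roots, x = 2/3 is a root, giving the factor (3x - 2) and quotient x^3 + 17x^2 + 92x + 160.
Next, x = -5 is a root, so (x + 5) is a factor; dividing leaves x^2 + 12x + 32.
The remaining quadratic factors as (x + 4)(x + 8).

(3x - 2)(x + 4)(x + 5)(x + 8)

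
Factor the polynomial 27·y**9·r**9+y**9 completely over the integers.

Pull out the common factor y**9, leaving 27·r**9+1.
Recognize a sum of cubes with the parts 1 and 3·r**3.

y**9·(3·r**3+1)·(9·r**6−3·r**3+1)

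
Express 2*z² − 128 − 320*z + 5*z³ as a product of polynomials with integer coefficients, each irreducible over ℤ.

Trying the rational-root candidates, z = −2/5 is a root, so (5*z + 2) is a factor; dividing leaves z² − 64.
The remaining quadratic factors as (z − 8)(z + 8).

(5*z + 2)*(z + 8)*(z − 8)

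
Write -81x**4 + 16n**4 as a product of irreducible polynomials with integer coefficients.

Write as (4n**2)² − (9x**2)², then factor 4n**2 - 9x**2 once more.

(2n + 3x)(2n - 3x)(4n**2 + 9x**2)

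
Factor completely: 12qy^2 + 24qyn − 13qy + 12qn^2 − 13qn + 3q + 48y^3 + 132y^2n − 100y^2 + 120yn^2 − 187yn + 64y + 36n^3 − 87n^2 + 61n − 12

(3y + 3n − 1)(q + 4y + 3n − 4)(4y + 4n − 3)

Group: q(12y^2 + 24yn − 13y + 12n^2 − 13n + 3) + (4y + 3n − 4)(12y^2 + 24yn − 13y + 12n^2 − 13n + 3); both groups contain (12y^2 + 24yn − 13y + 12n^2 − 13n + 3), so (q + 4y + 3n − 4) is a factor with cofactor 12y^2 + 24yn − 13y + 12n^2 − 13n + 3.
The cofactor groups again: 12y^2 + 24yn − 13y + 12n^2 − 13n + 3 = 3y(4y + 4n − 3) + (3n − 1)(4y + 4n − 3); both groups contain (4y + 4n − 3), giving (3y + 3n − 1)(4y + 4n − 3).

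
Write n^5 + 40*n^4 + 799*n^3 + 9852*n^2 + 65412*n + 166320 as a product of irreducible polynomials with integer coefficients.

By the rational root theorem, n = -6 is a root, so (n + 6) is a factor; dividing leaves n^4 + 34*n^3 + 595*n^2 + 6282*n + 27720.
Continuing, n = -12 is a root, so (n + 12) is a factor; dividing leaves n^3 + 22*n^2 + 331*n + 2310.
Continuing, n = -11 is a root, so (n + 11) is a factor; dividing leaves n^2 + 11*n + 210.
The quadratic n^2 + 11*n + 210 has discriminant -719 < 0 and is irreducible over ℤ.

(n + 11)*(n + 12)*(n + 6)*(n^2 + 11*n + 210)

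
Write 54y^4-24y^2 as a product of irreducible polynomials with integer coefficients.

Every term has a factor of 6y^2. Then 9y^2-4 = (3y)² − (2)².

6y^2(3y+2)(3y-2)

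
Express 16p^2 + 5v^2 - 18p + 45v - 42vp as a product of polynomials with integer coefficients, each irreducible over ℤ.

(5v - 2p)(v - 8p + 9)

Group: 5v(v - 8p + 9) - 2p(v - 8p + 9); both groups contain (v - 8p + 9).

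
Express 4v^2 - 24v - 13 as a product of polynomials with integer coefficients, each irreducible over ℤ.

Need a pair with product 4·(-13) = -52 and sum -24: that's 2 and -26.
Split the middle term: 4v^2 + 2v - 26v - 13 = 2v(2v + 1) - 13(2v + 1).

(2v + 1)(2v - 13)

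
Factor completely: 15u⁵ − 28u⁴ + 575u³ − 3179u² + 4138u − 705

Testing divisors of the constant over divisors of the leading coefficient, u = 1/5 is a root, giving the factor (5u − 1) and quotient 3u⁴ − 5u³ + 114u² − 613u + 705.
Next, u = 3 is a root, so (u − 3) is a factor; dividing leaves 3u³ + 4u² + 126u − 235.
Then u = 5/3 is a root, so (3u − 5) is a factor; dividing leaves u² + 3u + 47.
The quadratic u² + 3u + 47 has discriminant −179 < 0 and is irreducible over ℤ.

(3u − 5)(5u − 1)(u − 3)(u² + 3u + 47)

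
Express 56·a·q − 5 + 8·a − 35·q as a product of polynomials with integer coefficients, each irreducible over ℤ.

Group as (56·a·q + 8·a) + (−35·q − 5) = 8·a·(7·q + 1) − 5·(7·q + 1).
Both groups share the factor (7·q + 1).

(7·q + 1)·(8·a − 5)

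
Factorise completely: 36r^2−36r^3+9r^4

9r^2(r−2)^2

Pull out the common factor 9r^2, leaving r^2−4r+4.
Recognize a perfect-square trinomial with the parts 2 and r.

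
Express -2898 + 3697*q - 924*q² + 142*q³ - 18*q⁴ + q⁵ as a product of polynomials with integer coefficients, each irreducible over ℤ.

Testing divisors of the constant over divisors of the leading coefficient, q = 9 is a root, giving the factor (q - 9) and quotient q⁴ - 9*q³ + 61*q² - 375*q + 322.
Next, q = 1 is a root, so (q - 1) is a factor; dividing leaves q³ - 8*q² + 53*q - 322.
Continuing, q = 7 is a root, giving the factor (q - 7) and quotient q² - q + 46.
The quadratic q² - q + 46 has discriminant -183 < 0 and is irreducible over ℤ.

(q - 1)*(q - 7)*(q - 9)*(q² - q + 46)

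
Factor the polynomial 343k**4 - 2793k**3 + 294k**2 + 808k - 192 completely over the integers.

(7k + 4)(7k - 2)(7k - 3)(k - 8)

Among the possible rational roots, k = -4/7 is a root, giving the factor (7k + 4) and quotient 49k**3 - 427k**2 + 286k - 48.
Then k = 3/7 is a root, so (7k - 3) is a factor; dividing leaves 7k**2 - 58k + 16.
The remaining quadratic factors as (7k - 2)(k - 8).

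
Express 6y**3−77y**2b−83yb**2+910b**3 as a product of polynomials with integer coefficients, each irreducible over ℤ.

Group: y(6y**2+yb−70b**2) − 13b(6y**2+yb−70b**2); both groups contain (6y**2+yb−70b**2), so (y−13b) is a factor with cofactor 6y**2+yb−70b**2.
The cofactor groups again: 6y**2+yb−70b**2 = 3y(2y+7b) − 10b(2y+7b); both groups contain (2y+7b), giving (3y−10b)(2y+7b).

(3y−10b)(y−13b)(2y+7b)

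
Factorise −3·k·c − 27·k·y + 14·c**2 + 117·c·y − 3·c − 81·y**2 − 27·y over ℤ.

Group: −c·(3·k − 14·c + 9·y + 3) − 9·y·(3·k − 14·c + 9·y + 3); both groups contain (3·k − 14·c + 9·y + 3).

−(3·k − 14·c + 9·y + 3)·(c + 9·y)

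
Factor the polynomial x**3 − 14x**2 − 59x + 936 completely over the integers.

(x + 8)(x − 13)(x − 9)

Trying the rational-root candidates, x = −8 is a root, so (x + 8) is a factor; dividing leaves x**2 − 22x + 117.
The remaining quadratic factors as (x − 9)(x − 13).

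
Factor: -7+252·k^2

Factor out 7, leaving 36·k^2-1, which is a difference of two squares.

7·(6·k+1)·(6·k-1)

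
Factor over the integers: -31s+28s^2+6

(4s-1)(7s-6)

Need a pair with product 28·6 = 168 and sum -31: that's -7 and -24.
Split the middle term: 28s^2-7s - 24s+6 = 7s(4s-1) - 6(4s-1).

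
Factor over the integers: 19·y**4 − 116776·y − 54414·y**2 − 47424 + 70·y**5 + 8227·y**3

Testing divisors of the constant over divisors of the leading coefficient, y = −4/7 is a root, so (7·y + 4) divides it; the quotient is 10·y**4 − 3·y**3 + 1177·y**2 − 8446·y − 11856.
Continuing, y = 13/2 is a root, giving the factor (2·y − 13) and quotient 5·y**3 + 31·y**2 + 790·y + 912.
Then y = −6/5 is a root, so (5·y + 6) divides it; the quotient is y**2 + 5·y + 152.
The quadratic y**2 + 5·y + 152 has discriminant −583 < 0 and is irreducible over ℤ.

(2·y − 13)·(5·y + 6)·(7·y + 4)·(y**2 + 5·y + 152)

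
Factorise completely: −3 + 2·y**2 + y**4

(y + 1)·(y − 1)·(y**2 + 3)

Substitute u = y**2 to get a quadratic in u, then factor.
y**2 − 1 is a difference of squares.
y**2 + 3 is irreducible over ℤ (always positive, so no real roots).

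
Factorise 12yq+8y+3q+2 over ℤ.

Group as (12yq+8y) + (3q+2) = 4y(3q+2) + (3q+2).
Both groups share the factor (3q+2).

(3q+2)(4y+1)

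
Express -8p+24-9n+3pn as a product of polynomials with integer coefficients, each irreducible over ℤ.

(3n-8)(p-3)

Group as (3pn-8p) + (-9n+24) = p(3n-8) - 3(3n-8).
Both groups share the factor (3n-8).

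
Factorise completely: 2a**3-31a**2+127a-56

(2a-1)(a-7)(a-8)

By the rational root theorem, a = 8 is a root, so (a-8) divides it; the quotient is 2a**2-15a+7.
The remaining quadratic factors as (a-7)(2a-1).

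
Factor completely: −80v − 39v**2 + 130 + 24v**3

Group as (24v**3 − 80v) + (−39v**2 + 130) = 8v(3v**2 − 10) − 13(3v**2 − 10).
Both groups share the factor (3v**2 − 10).

(8v − 13)(3v**2 − 10)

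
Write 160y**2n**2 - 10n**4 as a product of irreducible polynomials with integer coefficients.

Factor out 10n**2, leaving 16y**2 - n**2, which is a difference of two squares.

10n**2(4y - n)(4y + n)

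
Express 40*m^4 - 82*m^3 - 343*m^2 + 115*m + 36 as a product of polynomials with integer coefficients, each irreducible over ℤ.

Among the possible rational roots, m = 4 is a root, so (m - 4) is a factor; dividing leaves 40*m^3 + 78*m^2 - 31*m - 9.
Then m = -1/5 is a root, so (5*m + 1) is a factor; dividing leaves 8*m^2 + 14*m - 9.
The remaining quadratic factors as (4*m + 9)(2*m - 1).

(2*m - 1)*(4*m + 9)*(5*m + 1)*(m - 4)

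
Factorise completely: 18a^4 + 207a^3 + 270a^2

9a^2(2a + 3)(a + 10)

Pull out the common factor 9a^2, then factor the remaining trinomial.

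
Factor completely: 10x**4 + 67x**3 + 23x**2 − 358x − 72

(2x + 9)(5x + 1)(x + 4)(x − 2)

Among the possible rational roots, x = 2 is a root, so (x − 2) is a factor; dividing leaves 10x**3 + 87x**2 + 197x + 36.
Then x = −9/2 is a root, so (2x + 9) is a factor; dividing leaves 5x**2 + 21x + 4.
The remaining quadratic factors as (5x + 1)(x + 4).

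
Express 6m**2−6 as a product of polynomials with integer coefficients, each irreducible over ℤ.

6(m+1)(m−1)

Factor out 6, leaving m**2−1, which is a difference of two squares.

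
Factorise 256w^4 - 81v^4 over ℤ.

(4w - 3v)(4w + 3v)(16w^2 + 9v^2)

(4w)⁴ − (3v)⁴ = ((4w)² − (3v)²)((4w)² + (3v)²); the first factor splits again, the second (16w^2 + 9v^2) is irreducible.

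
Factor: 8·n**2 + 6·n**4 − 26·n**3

2·n**2·(3·n − 1)·(n − 4)

Pull out the common factor 2·n**2, then factor the remaining trinomial.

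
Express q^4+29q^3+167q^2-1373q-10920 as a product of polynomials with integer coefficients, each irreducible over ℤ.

(q+13)(q+15)(q+8)(q-7)

Trying the rational-root candidates, q = 7 is a root, so (q-7) is a factor; dividing leaves q^3+36q^2+419q+1560.
Continuing, q = -15 is a root, so (q+15) divides it; the quotient is q^2+21q+104.
The remaining quadratic factors as (q+13)(q+8).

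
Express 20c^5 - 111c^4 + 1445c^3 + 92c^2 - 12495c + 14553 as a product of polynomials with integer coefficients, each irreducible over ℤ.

(4c - 7)(5c - 9)(c + 3)(c^2 - 5c + 77)

By the rational root theorem, c = -3 is a root, so (c + 3) divides it; the quotient is 20c^4 - 171c^3 + 1958c^2 - 5782c + 4851.
Continuing, c = 7/4 is a root, so (4c - 7) divides it; the quotient is 5c^3 - 34c^2 + 430c - 693.
Continuing, c = 9/5 is a root, so (5c - 9) divides it; the quotient is c^2 - 5c + 77.
The quadratic c^2 - 5c + 77 has discriminant -283 < 0 and is irreducible over ℤ.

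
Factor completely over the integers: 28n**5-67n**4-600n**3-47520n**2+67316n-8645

(4n-5)(7n-1)(n-13)(n**2+12n+133)

Trying the rational-root candidates, n = 13 is a root, giving the factor (n-13) and quotient 28n**4+297n**3+3261n**2-5127n+665.
Then n = 1/7 is a root, so (7n-1) divides it; the quotient is 4n**3+43n**2+472n-665.
Next, n = 5/4 is a root, so (4n-5) is a factor; dividing leaves n**2+12n+133.
The quadratic n**2+12n+133 has discriminant -388 < 0 and is irreducible over ℤ.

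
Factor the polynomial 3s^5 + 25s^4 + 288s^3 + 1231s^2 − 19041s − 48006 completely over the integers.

(3s + 7)(s + 9)(s − 6)(s^2 + 3s + 127)

Among the possible rational roots, s = −7/3 is a root, so (3s + 7) divides it; the quotient is s^4 + 6s^3 + 82s^2 + 219s − 6858.
Then s = 6 is a root, giving the factor (s − 6) and quotient s^3 + 12s^2 + 154s + 1143.
Next, s = −9 is a root, so (s + 9) divides it; the quotient is s^2 + 3s + 127.
The quadratic s^2 + 3s + 127 has discriminant −499 < 0 and is irreducible over ℤ.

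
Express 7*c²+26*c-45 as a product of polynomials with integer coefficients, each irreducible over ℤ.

(7*c-9)*(c+5)

Need a pair with product 7·(-45) = -315 and sum 26: that's -9 and 35.
Split the middle term: 7*c²-9*c + 35*c-45 = c*(7*c-9) + 5*(7*c-9).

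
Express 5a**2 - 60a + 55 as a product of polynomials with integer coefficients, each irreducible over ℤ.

Pull out the common factor 5, then factor the remaining trinomial.

5(a - 1)(a - 11)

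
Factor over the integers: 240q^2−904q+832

Pull out the common factor 8, then factor the remaining trinomial.

8(5q−8)(6q−13)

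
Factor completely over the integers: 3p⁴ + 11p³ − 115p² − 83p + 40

Testing divisors of the constant over divisors of the leading coefficient, p = 1/3 is a root, so (3p − 1) divides it; the quotient is p³ + 4p² − 37p − 40.
Next, p = −1 is a root, giving the factor (p + 1) and quotient p² + 3p − 40.
The remaining quadratic factors as (p + 8)(p − 5).

(3p − 1)(p + 1)(p + 8)(p − 5)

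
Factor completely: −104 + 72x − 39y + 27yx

Group as (27yx − 39y) + (72x − 104) = 3y(9x − 13) + 8(9x − 13).
Both groups share the factor (9x − 13).

(3y + 8)(9x − 13)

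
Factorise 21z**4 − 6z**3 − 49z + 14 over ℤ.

(7z − 2)(3z**3 − 7)

Group as (21z**4 − 49z) + (−6z**3 + 14) = 7z(3z**3 − 7) − 2(3z**3 − 7).
Both groups share the factor (3z**3 − 7).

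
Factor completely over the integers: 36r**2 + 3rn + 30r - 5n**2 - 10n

(3r - n)(12r + 5n + 10)

Group: 12r(3r - n) + (5n + 10)(3r - n); both groups contain (3r - n).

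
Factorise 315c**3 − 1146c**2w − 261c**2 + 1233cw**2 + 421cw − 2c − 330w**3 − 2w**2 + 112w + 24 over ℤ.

(15c − 6w + 4)(3c − 5w − 2)(7c − 11w − 3)

Group: 3c(105c**2 − 207cw − 17c + 66w**2 − 26w − 12) + (−5w − 2)(105c**2 − 207cw − 17c + 66w**2 − 26w − 12); both groups contain (105c**2 − 207cw − 17c + 66w**2 − 26w − 12), so (3c − 5w − 2) is a factor with cofactor 105c**2 − 207cw − 17c + 66w**2 − 26w − 12.
The cofactor groups again: 105c**2 − 207cw − 17c + 66w**2 − 26w − 12 = 15c(7c − 11w − 3) + (−6w + 4)(7c − 11w − 3); both groups contain (7c − 11w − 3), giving (15c − 6w + 4)(7c − 11w − 3).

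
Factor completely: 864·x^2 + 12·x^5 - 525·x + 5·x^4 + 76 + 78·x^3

(3·x - 1)·(4·x - 1)·(x + 4)·(x^2 - 3·x + 19)

By the rational root theorem, x = -4 is a root, giving the factor (x + 4) and quotient 12·x^4 - 43·x^3 + 250·x^2 - 136·x + 19.
Continuing, x = 1/4 is a root, giving the factor (4·x - 1) and quotient 3·x^3 - 10·x^2 + 60·x - 19.
Continuing, x = 1/3 is a root, so (3·x - 1) is a factor; dividing leaves x^2 - 3·x + 19.
The quadratic x^2 - 3·x + 19 has discriminant -67 < 0 and is irreducible over ℤ.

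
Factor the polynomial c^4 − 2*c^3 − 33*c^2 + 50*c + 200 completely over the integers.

Testing divisors of the constant over divisors of the leading coefficient, c = 4 is a root, giving the factor (c − 4) and quotient c^3 + 2*c^2 − 25*c − 50.
Continuing, c = 5 is a root, giving the factor (c − 5) and quotient c^2 + 7*c + 10.
The remaining quadratic factors as (c + 2)(c + 5).

(c + 2)*(c + 5)*(c − 4)*(c − 5)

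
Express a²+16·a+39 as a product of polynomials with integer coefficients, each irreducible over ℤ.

Two integers with product 39 and sum 16 are 3 and 13.

(a+13)·(a+3)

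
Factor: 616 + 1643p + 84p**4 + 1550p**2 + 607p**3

(3p + 7)(4p + 11)(7p + 8)(p + 1)

By the rational root theorem, p = −1 is a root, giving the factor (p + 1) and quotient 84p**3 + 523p**2 + 1027p + 616.
Next, p = −7/3 is a root, giving the factor (3p + 7) and quotient 28p**2 + 109p + 88.
The remaining quadratic factors as (7p + 8)(4p + 11).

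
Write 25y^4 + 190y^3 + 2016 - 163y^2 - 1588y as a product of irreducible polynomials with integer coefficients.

Testing divisors of the constant over divisors of the leading coefficient, y = -4 is a root, so (y + 4) divides it; the quotient is 25y^3 + 90y^2 - 523y + 504.
Continuing, y = 9/5 is a root, giving the factor (5y - 9) and quotient 5y^2 + 27y - 56.
The remaining quadratic factors as (y + 7)(5y - 8).

(5y - 8)(5y - 9)(y + 4)(y + 7)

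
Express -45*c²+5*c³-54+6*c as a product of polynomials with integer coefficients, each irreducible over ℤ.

(c-9)*(5*c²+6)

Group as (5*c³+6*c) + (-45*c²-54) = c*(5*c²+6) - 9*(5*c²+6).
Both groups share the factor (5*c²+6).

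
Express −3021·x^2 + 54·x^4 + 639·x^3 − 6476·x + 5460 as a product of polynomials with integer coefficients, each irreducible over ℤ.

Among the possible rational roots, x = −13/6 is a root, so (6·x + 13) is a factor; dividing leaves 9·x^3 + 87·x^2 − 692·x + 420.
Then x = 14/3 is a root, so (3·x − 14) divides it; the quotient is 3·x^2 + 43·x − 30.
The remaining quadratic factors as (x + 15)(3·x − 2).

(3·x − 14)·(3·x − 2)·(6·x + 13)·(x + 15)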